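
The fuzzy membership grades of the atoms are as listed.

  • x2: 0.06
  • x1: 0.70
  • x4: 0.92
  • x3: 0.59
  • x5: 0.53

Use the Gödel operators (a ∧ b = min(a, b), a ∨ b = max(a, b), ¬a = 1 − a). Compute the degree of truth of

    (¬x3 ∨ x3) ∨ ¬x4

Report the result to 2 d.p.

¬x3 = 1 − 0.59 = 0.41
¬x3 ∨ x3 = max(a, b) on (0.41, 0.59) = 0.59
¬x4 = 1 − 0.92 = 0.08
(¬x3 ∨ x3) ∨ ¬x4 = max(a, b) on (0.59, 0.08) = 0.59

0.59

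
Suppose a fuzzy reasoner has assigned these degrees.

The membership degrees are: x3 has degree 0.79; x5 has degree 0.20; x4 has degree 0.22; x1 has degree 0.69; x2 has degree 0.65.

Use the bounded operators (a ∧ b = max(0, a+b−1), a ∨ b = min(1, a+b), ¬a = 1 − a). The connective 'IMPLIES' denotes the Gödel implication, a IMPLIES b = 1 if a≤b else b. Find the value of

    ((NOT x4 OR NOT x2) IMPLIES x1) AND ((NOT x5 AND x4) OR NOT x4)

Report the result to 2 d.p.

NOT x4 = 1 − 0.22 = 0.78
NOT x2 = 1 − 0.65 = 0.35
NOT x4 OR NOT x2 = min(1, a+b) on (0.78, 0.35) = 1.00
(NOT x4 OR NOT x2) IMPLIES x1  [Gödel: 1 if a≤b else b] with a=1.00, b=0.69 → 0.69
NOT x5 = 1 − 0.20 = 0.80
NOT x5 AND x4 = max(0, a+b−1) on (0.80, 0.22) = 0.02
NOT x4 = 1 − 0.22 = 0.78
(NOT x5 AND x4) OR NOT x4 = min(1, a+b) on (0.02, 0.78) = 0.80
((NOT x4 OR NOT x2) IMPLIES x1) AND ((NOT x5 AND x4) OR NOT x4) = max(0, a+b−1) on (0.69, 0.80) = 0.49

0.49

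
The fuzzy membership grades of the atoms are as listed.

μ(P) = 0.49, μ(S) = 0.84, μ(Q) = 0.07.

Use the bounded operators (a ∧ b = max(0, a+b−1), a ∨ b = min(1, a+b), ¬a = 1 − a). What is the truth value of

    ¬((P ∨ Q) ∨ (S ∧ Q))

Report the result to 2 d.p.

P ∨ Q = min(1, a+b) on (0.49, 0.07) = 0.56
S ∧ Q = max(0, a+b−1) on (0.84, 0.07) = 0.00
(P ∨ Q) ∨ (S ∧ Q) = min(1, a+b) on (0.56, 0.00) = 0.56
¬((P ∨ Q) ∨ (S ∧ Q)) = 1 − 0.56 = 0.44

0.44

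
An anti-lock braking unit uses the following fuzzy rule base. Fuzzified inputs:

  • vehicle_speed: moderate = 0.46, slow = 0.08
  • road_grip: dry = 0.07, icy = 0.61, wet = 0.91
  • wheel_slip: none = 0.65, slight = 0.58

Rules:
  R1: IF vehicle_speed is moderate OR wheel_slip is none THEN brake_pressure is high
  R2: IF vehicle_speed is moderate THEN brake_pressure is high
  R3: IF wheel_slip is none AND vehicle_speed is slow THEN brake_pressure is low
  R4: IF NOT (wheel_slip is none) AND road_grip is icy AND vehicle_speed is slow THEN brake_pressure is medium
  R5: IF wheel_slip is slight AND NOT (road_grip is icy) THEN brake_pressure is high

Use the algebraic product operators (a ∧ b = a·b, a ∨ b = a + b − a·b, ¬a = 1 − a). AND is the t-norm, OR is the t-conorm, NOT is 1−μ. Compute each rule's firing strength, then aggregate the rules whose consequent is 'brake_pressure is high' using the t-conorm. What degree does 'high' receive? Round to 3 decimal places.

0.921

R1: moderate=0.46, none=0.65; OR[a + b − a·b] → w = 0.8110
R2: moderate=0.46 → w = 0.4600
R3: none=0.65, slow=0.08; AND[a·b] → w = 0.0520
R4: ¬none=1−0.65=0.35, icy=0.61, slow=0.08; AND[a·b] → w = 0.0171
R5: slight=0.58, ¬icy=1−0.61=0.39; AND[a·b] → w = 0.2262
Rules with consequent 'high': {R1, R2, R5} → strengths 0.8110, 0.4600, 0.2262
Aggregate via t-conorm [a + b − a·b]: 0.9210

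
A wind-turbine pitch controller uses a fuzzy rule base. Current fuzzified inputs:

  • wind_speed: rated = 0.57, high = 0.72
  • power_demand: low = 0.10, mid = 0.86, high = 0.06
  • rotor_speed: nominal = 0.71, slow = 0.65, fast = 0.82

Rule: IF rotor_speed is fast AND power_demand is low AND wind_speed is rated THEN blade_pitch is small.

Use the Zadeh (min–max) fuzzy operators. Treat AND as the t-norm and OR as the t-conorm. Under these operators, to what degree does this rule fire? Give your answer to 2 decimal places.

0.10

firing strength: fast=0.82, low=0.10, rated=0.57; AND[min(a, b)] → w = 0.10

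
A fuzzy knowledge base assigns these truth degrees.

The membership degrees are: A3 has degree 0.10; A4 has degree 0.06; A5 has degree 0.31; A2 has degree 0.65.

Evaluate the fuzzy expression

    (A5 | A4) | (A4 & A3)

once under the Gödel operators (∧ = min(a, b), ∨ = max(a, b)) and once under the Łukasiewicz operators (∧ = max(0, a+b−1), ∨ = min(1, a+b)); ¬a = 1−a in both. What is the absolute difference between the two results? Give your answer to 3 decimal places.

Under Gödel:
  A5 | A4 = max(a, b) on (0.31, 0.06) = 0.31
  A4 & A3 = min(a, b) on (0.06, 0.10) = 0.06
  (A5 | A4) | (A4 & A3) = max(a, b) on (0.31, 0.06) = 0.31
  → value = 0.3100
Under Łukasiewicz:
  A5 | A4 = min(1, a+b) on (0.31, 0.06) = 0.37
  A4 & A3 = max(0, a+b−1) on (0.06, 0.10) = 0.00
  (A5 | A4) | (A4 & A3) = min(1, a+b) on (0.37, 0.00) = 0.37
  → value = 0.3700
|0.3100 − 0.3700| = 0.060

0.060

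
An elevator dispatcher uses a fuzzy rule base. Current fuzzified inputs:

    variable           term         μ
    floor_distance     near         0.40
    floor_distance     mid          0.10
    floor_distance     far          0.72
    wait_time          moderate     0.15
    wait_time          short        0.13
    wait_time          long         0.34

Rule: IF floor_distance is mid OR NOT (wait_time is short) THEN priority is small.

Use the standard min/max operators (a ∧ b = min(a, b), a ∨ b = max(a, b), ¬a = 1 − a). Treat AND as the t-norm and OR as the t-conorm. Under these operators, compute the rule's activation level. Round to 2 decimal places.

firing strength: mid=0.10, ¬short=1−0.13=0.87; OR[max(a, b)] → w = 0.87

0.87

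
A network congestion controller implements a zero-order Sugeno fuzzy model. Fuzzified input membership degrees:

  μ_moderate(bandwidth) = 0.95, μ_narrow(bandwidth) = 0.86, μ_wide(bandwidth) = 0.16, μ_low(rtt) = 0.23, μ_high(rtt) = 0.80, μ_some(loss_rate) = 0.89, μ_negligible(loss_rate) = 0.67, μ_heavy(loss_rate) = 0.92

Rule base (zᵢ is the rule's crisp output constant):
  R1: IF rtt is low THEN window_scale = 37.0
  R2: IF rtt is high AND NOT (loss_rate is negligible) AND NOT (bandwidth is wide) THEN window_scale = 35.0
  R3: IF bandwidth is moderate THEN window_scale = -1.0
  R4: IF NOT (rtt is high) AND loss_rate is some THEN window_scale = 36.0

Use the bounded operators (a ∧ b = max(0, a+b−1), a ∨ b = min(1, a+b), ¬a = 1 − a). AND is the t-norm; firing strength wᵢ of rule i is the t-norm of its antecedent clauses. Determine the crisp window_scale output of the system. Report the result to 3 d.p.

8.504

R1 (z=37.0): low=0.23 → w = 0.23
R2 (z=35.0): high=0.80, ¬negligible=1−0.67=0.33, ¬wide=1−0.16=0.84; AND[max(0, a+b−1)] → w = 0.00
R3 (z=-1.0): moderate=0.95 → w = 0.95
R4 (z=36.0): ¬high=1−0.80=0.20, some=0.89; AND[max(0, a+b−1)] → w = 0.09
Weighted average = (0.23·37.0 + 0.00·35.0 + 0.95·-1.0 + 0.09·36.0) / (0.23 + 0.00 + 0.95 + 0.09)
  = 10.8000 / 1.2700 = 8.504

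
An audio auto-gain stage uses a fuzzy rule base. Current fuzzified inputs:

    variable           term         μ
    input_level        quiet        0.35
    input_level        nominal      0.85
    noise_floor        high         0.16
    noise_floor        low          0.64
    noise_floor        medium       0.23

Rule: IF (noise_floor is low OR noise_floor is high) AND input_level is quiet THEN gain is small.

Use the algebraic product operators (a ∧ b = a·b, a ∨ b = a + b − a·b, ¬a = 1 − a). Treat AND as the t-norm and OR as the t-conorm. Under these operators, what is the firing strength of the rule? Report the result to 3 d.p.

firing strength: (low=0.64 OR high=0.16) = 0.6976; AND[a·b] with quiet=0.35 → w = 0.2442

0.244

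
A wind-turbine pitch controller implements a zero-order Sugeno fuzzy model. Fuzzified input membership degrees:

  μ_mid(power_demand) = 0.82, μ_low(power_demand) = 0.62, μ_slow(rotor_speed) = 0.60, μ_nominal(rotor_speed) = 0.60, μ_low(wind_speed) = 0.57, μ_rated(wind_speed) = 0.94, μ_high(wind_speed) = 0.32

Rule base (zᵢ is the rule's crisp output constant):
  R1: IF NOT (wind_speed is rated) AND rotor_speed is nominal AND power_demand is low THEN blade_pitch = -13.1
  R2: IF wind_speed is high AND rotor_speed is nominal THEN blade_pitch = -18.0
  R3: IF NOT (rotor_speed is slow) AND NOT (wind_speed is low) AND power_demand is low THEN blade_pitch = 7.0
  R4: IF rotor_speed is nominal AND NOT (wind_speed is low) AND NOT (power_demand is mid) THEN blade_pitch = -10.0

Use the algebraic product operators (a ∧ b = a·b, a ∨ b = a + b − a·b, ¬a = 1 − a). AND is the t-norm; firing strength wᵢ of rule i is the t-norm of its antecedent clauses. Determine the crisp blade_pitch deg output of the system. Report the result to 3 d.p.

-9.435

R1 (z=-13.1): ¬rated=1−0.94=0.06, nominal=0.60, low=0.62; AND[a·b] → w = 0.0223
R2 (z=-18.0): high=0.32, nominal=0.60; AND[a·b] → w = 0.1920
R3 (z=7.0): ¬slow=1−0.60=0.40, ¬low=1−0.57=0.43, low=0.62; AND[a·b] → w = 0.1066
R4 (z=-10.0): nominal=0.60, ¬low=1−0.57=0.43, ¬mid=1−0.82=0.18; AND[a·b] → w = 0.0464
Weighted average = (0.0223·-13.1 + 0.1920·-18.0 + 0.1066·7.0 + 0.0464·-10.0) / (0.0223 + 0.1920 + 0.1066 + 0.0464)
  = -3.4663 / 0.3674 = -9.435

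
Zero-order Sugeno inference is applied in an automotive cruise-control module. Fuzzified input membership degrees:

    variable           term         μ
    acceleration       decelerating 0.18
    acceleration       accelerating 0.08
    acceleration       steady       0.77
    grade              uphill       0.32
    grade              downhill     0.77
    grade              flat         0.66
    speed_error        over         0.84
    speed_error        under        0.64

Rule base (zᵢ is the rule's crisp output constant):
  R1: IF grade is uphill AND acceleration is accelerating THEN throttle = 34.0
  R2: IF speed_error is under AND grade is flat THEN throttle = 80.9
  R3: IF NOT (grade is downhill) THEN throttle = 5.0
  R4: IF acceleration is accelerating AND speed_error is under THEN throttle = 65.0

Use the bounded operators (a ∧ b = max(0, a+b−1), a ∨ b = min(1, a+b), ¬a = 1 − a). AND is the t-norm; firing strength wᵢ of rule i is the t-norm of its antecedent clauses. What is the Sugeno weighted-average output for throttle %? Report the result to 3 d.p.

47.962

R1 (z=34.0): uphill=0.32, accelerating=0.08; AND[max(0, a+b−1)] → w = 0.00
R2 (z=80.9): under=0.64, flat=0.66; AND[max(0, a+b−1)] → w = 0.30
R3 (z=5.0): ¬downhill=1−0.77=0.23 → w = 0.23
R4 (z=65.0): accelerating=0.08, under=0.64; AND[max(0, a+b−1)] → w = 0.00
Weighted average = (0.00·34.0 + 0.30·80.9 + 0.23·5.0 + 0.00·65.0) / (0.00 + 0.30 + 0.23 + 0.00)
  = 25.4200 / 0.5300 = 47.962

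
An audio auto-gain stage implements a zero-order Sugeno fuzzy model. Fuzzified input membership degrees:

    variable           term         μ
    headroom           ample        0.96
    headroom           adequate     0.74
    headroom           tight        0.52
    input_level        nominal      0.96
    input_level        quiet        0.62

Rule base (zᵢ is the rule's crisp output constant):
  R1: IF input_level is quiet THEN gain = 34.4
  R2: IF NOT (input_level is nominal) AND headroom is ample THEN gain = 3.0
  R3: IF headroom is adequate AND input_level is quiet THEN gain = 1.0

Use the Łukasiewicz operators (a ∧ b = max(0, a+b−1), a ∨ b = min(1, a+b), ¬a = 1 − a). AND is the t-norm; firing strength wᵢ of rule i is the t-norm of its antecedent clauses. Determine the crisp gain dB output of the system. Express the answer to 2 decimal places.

R1 (z=34.4): quiet=0.62 → w = 0.62
R2 (z=3.0): ¬nominal=1−0.96=0.04, ample=0.96; AND[max(0, a+b−1)] → w = 0.00
R3 (z=1.0): adequate=0.74, quiet=0.62; AND[max(0, a+b−1)] → w = 0.36
Weighted average = (0.62·34.4 + 0.00·3.0 + 0.36·1.0) / (0.62 + 0.00 + 0.36)
  = 21.6880 / 0.9800 = 22.13

22.13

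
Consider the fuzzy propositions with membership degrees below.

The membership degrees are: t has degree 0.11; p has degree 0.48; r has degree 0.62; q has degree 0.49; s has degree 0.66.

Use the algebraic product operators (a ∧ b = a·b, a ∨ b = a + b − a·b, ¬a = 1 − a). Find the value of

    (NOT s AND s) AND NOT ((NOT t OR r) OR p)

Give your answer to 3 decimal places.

NOT s = 1 − 0.6600 = 0.3400
NOT s AND s = a·b on (0.3400, 0.6600) = 0.2244
NOT t = 1 − 0.1100 = 0.8900
NOT t OR r = a + b − a·b on (0.8900, 0.6200) = 0.9582
(NOT t OR r) OR p = a + b − a·b on (0.9582, 0.4800) = 0.9783
NOT ((NOT t OR r) OR p) = 1 − 0.9783 = 0.0217
(NOT s AND s) AND NOT ((NOT t OR r) OR p) = a·b on (0.2244, 0.0217) = 0.0049

0.005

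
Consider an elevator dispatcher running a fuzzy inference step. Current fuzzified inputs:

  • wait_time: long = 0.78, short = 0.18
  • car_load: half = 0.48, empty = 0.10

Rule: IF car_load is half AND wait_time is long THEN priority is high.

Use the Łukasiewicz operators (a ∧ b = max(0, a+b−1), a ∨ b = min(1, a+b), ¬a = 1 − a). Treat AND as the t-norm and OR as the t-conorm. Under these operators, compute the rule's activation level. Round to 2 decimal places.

firing strength: half=0.48, long=0.78; AND[max(0, a+b−1)] → w = 0.26

0.26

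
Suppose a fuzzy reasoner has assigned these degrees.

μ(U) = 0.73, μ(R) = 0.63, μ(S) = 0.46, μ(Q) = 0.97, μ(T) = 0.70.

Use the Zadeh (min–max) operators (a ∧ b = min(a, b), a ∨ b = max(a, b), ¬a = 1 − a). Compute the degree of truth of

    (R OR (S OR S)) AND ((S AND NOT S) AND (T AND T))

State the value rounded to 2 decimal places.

S OR S = max(a, b) on (0.46, 0.46) = 0.46
R OR (S OR S) = max(a, b) on (0.63, 0.46) = 0.63
NOT S = 1 − 0.46 = 0.54
S AND NOT S = min(a, b) on (0.46, 0.54) = 0.46
T AND T = min(a, b) on (0.70, 0.70) = 0.70
(S AND NOT S) AND (T AND T) = min(a, b) on (0.46, 0.70) = 0.46
(R OR (S OR S)) AND ((S AND NOT S) AND (T AND T)) = min(a, b) on (0.63, 0.46) = 0.46

0.46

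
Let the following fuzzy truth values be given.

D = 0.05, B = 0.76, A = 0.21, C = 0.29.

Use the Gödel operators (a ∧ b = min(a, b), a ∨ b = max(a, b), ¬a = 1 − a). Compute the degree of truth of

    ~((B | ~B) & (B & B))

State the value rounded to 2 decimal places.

0.24

~B = 1 − 0.76 = 0.24
B | ~B = max(a, b) on (0.76, 0.24) = 0.76
B & B = min(a, b) on (0.76, 0.76) = 0.76
(B | ~B) & (B & B) = min(a, b) on (0.76, 0.76) = 0.76
~((B | ~B) & (B & B)) = 1 − 0.76 = 0.24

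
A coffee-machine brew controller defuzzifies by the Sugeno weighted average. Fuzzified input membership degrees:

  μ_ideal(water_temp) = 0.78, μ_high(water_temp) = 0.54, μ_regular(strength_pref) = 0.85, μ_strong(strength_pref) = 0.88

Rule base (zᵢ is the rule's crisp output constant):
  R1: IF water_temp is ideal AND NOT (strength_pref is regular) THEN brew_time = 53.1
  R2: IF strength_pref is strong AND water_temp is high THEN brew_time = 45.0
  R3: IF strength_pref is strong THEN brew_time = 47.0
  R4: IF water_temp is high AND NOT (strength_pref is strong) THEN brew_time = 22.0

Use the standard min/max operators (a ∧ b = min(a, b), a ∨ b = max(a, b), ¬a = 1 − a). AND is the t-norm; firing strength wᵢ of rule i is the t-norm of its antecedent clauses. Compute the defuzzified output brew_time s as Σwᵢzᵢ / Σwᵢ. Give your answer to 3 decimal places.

45.127

R1 (z=53.1): ideal=0.78, ¬regular=1−0.85=0.15; AND[min(a, b)] → w = 0.15
R2 (z=45.0): strong=0.88, high=0.54; AND[min(a, b)] → w = 0.54
R3 (z=47.0): strong=0.88 → w = 0.88
R4 (z=22.0): high=0.54, ¬strong=1−0.88=0.12; AND[min(a, b)] → w = 0.12
Weighted average = (0.15·53.1 + 0.54·45.0 + 0.88·47.0 + 0.12·22.0) / (0.15 + 0.54 + 0.88 + 0.12)
  = 76.2650 / 1.6900 = 45.127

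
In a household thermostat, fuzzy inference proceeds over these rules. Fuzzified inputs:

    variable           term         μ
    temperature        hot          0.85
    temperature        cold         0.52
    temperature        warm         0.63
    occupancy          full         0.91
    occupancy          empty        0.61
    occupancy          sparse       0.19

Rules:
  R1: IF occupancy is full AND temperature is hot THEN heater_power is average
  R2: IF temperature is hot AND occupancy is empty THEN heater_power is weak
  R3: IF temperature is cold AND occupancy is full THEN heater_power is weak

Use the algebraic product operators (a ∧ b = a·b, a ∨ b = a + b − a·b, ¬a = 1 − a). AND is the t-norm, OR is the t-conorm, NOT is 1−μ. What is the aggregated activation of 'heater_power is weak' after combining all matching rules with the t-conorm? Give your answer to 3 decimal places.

0.746

R1: full=0.91, hot=0.85; AND[a·b] → w = 0.7735
R2: hot=0.85, empty=0.61; AND[a·b] → w = 0.5185
R3: cold=0.52, full=0.91; AND[a·b] → w = 0.4732
Rules with consequent 'weak': {R2, R3} → strengths 0.5185, 0.4732
Aggregate via t-conorm [a + b − a·b]: 0.7463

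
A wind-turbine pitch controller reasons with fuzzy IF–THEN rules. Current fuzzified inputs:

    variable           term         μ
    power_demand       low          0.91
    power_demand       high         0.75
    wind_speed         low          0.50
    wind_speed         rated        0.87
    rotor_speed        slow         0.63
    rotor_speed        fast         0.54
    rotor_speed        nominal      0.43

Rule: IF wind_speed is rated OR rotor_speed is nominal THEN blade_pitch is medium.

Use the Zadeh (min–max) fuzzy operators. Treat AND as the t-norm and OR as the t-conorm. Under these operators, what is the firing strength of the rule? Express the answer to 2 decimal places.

0.87

firing strength: rated=0.87, nominal=0.43; OR[max(a, b)] → w = 0.87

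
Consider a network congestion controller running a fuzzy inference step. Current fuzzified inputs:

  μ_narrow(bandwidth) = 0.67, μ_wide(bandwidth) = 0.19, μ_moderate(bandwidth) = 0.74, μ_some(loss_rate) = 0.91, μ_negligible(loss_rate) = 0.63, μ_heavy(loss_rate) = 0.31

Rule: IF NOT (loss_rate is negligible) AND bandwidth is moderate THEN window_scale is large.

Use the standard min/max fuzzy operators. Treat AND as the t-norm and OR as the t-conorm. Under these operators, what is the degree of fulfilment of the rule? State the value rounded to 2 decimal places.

0.37

firing strength: ¬negligible=1−0.63=0.37, moderate=0.74; AND[min(a, b)] → w = 0.37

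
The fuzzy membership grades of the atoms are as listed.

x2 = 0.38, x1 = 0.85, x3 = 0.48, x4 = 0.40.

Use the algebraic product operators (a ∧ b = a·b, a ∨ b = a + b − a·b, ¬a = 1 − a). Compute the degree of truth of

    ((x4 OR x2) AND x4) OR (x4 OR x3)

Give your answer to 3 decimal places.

x4 OR x2 = a + b − a·b on (0.4000, 0.3800) = 0.6280
(x4 OR x2) AND x4 = a·b on (0.6280, 0.4000) = 0.2512
x4 OR x3 = a + b − a·b on (0.4000, 0.4800) = 0.6880
((x4 OR x2) AND x4) OR (x4 OR x3) = a + b − a·b on (0.2512, 0.6880) = 0.7664

0.766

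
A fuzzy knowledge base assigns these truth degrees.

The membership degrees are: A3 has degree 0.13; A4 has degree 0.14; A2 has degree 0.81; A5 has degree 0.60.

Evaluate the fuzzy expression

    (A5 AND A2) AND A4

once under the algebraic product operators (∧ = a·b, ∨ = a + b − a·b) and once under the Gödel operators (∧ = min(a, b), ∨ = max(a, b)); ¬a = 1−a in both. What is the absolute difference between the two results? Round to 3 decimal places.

0.072

Under algebraic product:
  A5 AND A2 = a·b on (0.6000, 0.8100) = 0.4860
  (A5 AND A2) AND A4 = a·b on (0.4860, 0.1400) = 0.0680
  → value = 0.0680
Under Gödel:
  A5 AND A2 = min(a, b) on (0.60, 0.81) = 0.60
  (A5 AND A2) AND A4 = min(a, b) on (0.60, 0.14) = 0.14
  → value = 0.1400
|0.0680 − 0.1400| = 0.072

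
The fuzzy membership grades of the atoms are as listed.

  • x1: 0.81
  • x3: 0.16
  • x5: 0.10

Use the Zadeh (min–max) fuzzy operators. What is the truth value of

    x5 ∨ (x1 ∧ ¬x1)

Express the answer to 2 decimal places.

0.19

¬x1 = 1 − 0.81 = 0.19
x1 ∧ ¬x1 = min(a, b) on (0.81, 0.19) = 0.19
x5 ∨ (x1 ∧ ¬x1) = max(a, b) on (0.10, 0.19) = 0.19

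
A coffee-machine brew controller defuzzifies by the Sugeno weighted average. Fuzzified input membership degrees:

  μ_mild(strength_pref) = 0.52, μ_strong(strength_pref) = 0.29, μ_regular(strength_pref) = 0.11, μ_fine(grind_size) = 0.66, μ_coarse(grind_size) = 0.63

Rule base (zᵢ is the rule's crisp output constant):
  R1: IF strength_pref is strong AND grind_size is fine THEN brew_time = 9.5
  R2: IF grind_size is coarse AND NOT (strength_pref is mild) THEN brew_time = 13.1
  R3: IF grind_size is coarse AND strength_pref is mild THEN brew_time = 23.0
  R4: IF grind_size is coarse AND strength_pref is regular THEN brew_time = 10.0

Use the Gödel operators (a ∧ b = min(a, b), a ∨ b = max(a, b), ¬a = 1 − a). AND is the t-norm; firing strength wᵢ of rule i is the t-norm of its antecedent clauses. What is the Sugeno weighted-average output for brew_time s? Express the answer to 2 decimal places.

R1 (z=9.5): strong=0.29, fine=0.66; AND[min(a, b)] → w = 0.29
R2 (z=13.1): coarse=0.63, ¬mild=1−0.52=0.48; AND[min(a, b)] → w = 0.48
R3 (z=23.0): coarse=0.63, mild=0.52; AND[min(a, b)] → w = 0.52
R4 (z=10.0): coarse=0.63, regular=0.11; AND[min(a, b)] → w = 0.11
Weighted average = (0.29·9.5 + 0.48·13.1 + 0.52·23.0 + 0.11·10.0) / (0.29 + 0.48 + 0.52 + 0.11)
  = 22.1030 / 1.4000 = 15.79

15.79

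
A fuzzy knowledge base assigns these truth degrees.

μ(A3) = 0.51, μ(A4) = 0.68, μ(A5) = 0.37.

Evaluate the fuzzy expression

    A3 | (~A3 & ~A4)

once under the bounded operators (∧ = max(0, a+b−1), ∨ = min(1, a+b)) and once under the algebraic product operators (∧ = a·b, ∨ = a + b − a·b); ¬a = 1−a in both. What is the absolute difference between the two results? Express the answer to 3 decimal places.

Under bounded:
  ~A3 = 1 − 0.51 = 0.49
  ~A4 = 1 − 0.68 = 0.32
  ~A3 & ~A4 = max(0, a+b−1) on (0.49, 0.32) = 0.00
  A3 | (~A3 & ~A4) = min(1, a+b) on (0.51, 0.00) = 0.51
  → value = 0.5100
Under algebraic product:
  ~A3 = 1 − 0.5100 = 0.4900
  ~A4 = 1 − 0.6800 = 0.3200
  ~A3 & ~A4 = a·b on (0.4900, 0.3200) = 0.1568
  A3 | (~A3 & ~A4) = a + b − a·b on (0.5100, 0.1568) = 0.5868
  → value = 0.5868
|0.5100 − 0.5868| = 0.077

0.077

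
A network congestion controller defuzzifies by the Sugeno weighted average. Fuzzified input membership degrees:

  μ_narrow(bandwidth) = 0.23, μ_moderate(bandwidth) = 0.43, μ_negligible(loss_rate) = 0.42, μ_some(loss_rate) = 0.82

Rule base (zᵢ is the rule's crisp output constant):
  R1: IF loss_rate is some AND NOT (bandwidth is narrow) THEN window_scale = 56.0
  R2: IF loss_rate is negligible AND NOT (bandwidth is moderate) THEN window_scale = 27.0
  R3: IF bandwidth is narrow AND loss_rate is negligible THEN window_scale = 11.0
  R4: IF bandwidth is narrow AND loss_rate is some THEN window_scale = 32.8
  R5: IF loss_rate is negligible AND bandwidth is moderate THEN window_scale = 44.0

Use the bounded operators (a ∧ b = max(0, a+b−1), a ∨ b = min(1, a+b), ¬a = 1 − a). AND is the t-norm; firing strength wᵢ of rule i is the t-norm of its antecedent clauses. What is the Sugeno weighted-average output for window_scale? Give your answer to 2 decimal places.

R1 (z=56.0): some=0.82, ¬narrow=1−0.23=0.77; AND[max(0, a+b−1)] → w = 0.59
R2 (z=27.0): negligible=0.42, ¬moderate=1−0.43=0.57; AND[max(0, a+b−1)] → w = 0.00
R3 (z=11.0): narrow=0.23, negligible=0.42; AND[max(0, a+b−1)] → w = 0.00
R4 (z=32.8): narrow=0.23, some=0.82; AND[max(0, a+b−1)] → w = 0.05
R5 (z=44.0): negligible=0.42, moderate=0.43; AND[max(0, a+b−1)] → w = 0.00
Weighted average = (0.59·56.0 + 0.00·27.0 + 0.00·11.0 + 0.05·32.8 + 0.00·44.0) / (0.59 + 0.00 + 0.00 + 0.05 + 0.00)
  = 34.6800 / 0.6400 = 54.19

54.19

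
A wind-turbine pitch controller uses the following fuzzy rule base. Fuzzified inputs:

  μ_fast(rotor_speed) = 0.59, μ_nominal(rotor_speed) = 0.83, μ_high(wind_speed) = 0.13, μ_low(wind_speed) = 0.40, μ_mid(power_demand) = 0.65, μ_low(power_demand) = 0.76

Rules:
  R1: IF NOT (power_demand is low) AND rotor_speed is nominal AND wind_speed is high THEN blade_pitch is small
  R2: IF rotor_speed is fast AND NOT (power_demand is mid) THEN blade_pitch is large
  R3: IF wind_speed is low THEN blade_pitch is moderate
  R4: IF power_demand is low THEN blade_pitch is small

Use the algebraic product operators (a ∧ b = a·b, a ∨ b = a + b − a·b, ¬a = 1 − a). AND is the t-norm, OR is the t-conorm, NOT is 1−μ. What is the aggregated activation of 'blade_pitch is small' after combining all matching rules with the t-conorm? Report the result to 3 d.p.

0.766

R1: ¬low=1−0.76=0.24, nominal=0.83, high=0.13; AND[a·b] → w = 0.0259
R2: fast=0.59, ¬mid=1−0.65=0.35; AND[a·b] → w = 0.2065
R3: low=0.40 → w = 0.4000
R4: low=0.76 → w = 0.7600
Rules with consequent 'small': {R1, R4} → strengths 0.0259, 0.7600
Aggregate via t-conorm [a + b − a·b]: 0.7662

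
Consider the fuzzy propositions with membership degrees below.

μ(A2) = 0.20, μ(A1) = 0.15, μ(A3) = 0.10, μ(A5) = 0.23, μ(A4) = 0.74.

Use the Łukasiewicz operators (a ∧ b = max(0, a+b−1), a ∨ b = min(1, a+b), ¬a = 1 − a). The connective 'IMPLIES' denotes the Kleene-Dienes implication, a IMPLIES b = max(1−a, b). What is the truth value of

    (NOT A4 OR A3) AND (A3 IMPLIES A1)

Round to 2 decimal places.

NOT A4 = 1 − 0.74 = 0.26
NOT A4 OR A3 = min(1, a+b) on (0.26, 0.10) = 0.36
A3 IMPLIES A1  [Kleene-Dienes: max(1−a, b)] with a=0.10, b=0.15 → 0.90
(NOT A4 OR A3) AND (A3 IMPLIES A1) = max(0, a+b−1) on (0.36, 0.90) = 0.26

0.26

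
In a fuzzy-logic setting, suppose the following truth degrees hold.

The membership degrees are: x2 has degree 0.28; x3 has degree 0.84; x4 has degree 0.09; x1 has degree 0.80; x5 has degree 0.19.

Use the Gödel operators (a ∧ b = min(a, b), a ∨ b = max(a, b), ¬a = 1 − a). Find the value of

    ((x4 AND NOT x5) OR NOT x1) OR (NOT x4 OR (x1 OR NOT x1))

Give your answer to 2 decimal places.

NOT x5 = 1 − 0.19 = 0.81
x4 AND NOT x5 = min(a, b) on (0.09, 0.81) = 0.09
NOT x1 = 1 − 0.80 = 0.20
(x4 AND NOT x5) OR NOT x1 = max(a, b) on (0.09, 0.20) = 0.20
NOT x4 = 1 − 0.09 = 0.91
NOT x1 = 1 − 0.80 = 0.20
x1 OR NOT x1 = max(a, b) on (0.80, 0.20) = 0.80
NOT x4 OR (x1 OR NOT x1) = max(a, b) on (0.91, 0.80) = 0.91
((x4 AND NOT x5) OR NOT x1) OR (NOT x4 OR (x1 OR NOT x1)) = max(a, b) on (0.20, 0.91) = 0.91

0.91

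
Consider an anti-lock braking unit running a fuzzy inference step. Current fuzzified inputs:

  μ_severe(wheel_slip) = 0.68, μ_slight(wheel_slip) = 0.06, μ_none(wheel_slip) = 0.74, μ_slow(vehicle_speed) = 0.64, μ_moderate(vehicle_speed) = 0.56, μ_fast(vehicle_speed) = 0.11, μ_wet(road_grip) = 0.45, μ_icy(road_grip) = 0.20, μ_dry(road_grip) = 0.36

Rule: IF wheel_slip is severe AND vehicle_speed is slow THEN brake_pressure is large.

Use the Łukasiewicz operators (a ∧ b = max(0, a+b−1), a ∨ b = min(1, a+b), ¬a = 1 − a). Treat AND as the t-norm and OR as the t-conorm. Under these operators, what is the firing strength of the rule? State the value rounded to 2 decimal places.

0.32

firing strength: severe=0.68, slow=0.64; AND[max(0, a+b−1)] → w = 0.32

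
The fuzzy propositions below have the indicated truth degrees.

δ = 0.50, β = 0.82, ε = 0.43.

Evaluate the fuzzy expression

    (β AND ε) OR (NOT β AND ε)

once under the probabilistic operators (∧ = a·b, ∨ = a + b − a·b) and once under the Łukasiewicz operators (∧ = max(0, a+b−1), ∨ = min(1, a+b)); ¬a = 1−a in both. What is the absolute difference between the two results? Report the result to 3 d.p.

0.153

Under probabilistic:
  β AND ε = a·b on (0.8200, 0.4300) = 0.3526
  NOT β = 1 − 0.8200 = 0.1800
  NOT β AND ε = a·b on (0.1800, 0.4300) = 0.0774
  (β AND ε) OR (NOT β AND ε) = a + b − a·b on (0.3526, 0.0774) = 0.4027
  → value = 0.4027
Under Łukasiewicz:
  β AND ε = max(0, a+b−1) on (0.82, 0.43) = 0.25
  NOT β = 1 − 0.82 = 0.18
  NOT β AND ε = max(0, a+b−1) on (0.18, 0.43) = 0.00
  (β AND ε) OR (NOT β AND ε) = min(1, a+b) on (0.25, 0.00) = 0.25
  → value = 0.2500
|0.4027 − 0.2500| = 0.153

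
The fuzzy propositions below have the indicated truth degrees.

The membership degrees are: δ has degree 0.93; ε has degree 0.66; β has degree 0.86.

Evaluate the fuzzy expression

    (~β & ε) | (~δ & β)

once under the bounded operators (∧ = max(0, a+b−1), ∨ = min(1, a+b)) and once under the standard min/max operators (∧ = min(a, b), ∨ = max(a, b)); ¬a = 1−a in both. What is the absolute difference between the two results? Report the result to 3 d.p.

Under bounded:
  ~β = 1 − 0.86 = 0.14
  ~β & ε = max(0, a+b−1) on (0.14, 0.66) = 0.00
  ~δ = 1 − 0.93 = 0.07
  ~δ & β = max(0, a+b−1) on (0.07, 0.86) = 0.00
  (~β & ε) | (~δ & β) = min(1, a+b) on (0.00, 0.00) = 0.00
  → value = 0.0000
Under standard min/max:
  ~β = 1 − 0.86 = 0.14
  ~β & ε = min(a, b) on (0.14, 0.66) = 0.14
  ~δ = 1 − 0.93 = 0.07
  ~δ & β = min(a, b) on (0.07, 0.86) = 0.07
  (~β & ε) | (~δ & β) = max(a, b) on (0.14, 0.07) = 0.14
  → value = 0.1400
|0.0000 − 0.1400| = 0.140

0.140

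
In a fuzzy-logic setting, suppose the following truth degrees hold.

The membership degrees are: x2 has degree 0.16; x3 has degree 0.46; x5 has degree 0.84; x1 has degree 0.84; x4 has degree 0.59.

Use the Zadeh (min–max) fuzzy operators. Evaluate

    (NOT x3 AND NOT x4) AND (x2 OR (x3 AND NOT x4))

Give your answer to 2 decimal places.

0.41

NOT x3 = 1 − 0.46 = 0.54
NOT x4 = 1 − 0.59 = 0.41
NOT x3 AND NOT x4 = min(a, b) on (0.54, 0.41) = 0.41
NOT x4 = 1 − 0.59 = 0.41
x3 AND NOT x4 = min(a, b) on (0.46, 0.41) = 0.41
x2 OR (x3 AND NOT x4) = max(a, b) on (0.16, 0.41) = 0.41
(NOT x3 AND NOT x4) AND (x2 OR (x3 AND NOT x4)) = min(a, b) on (0.41, 0.41) = 0.41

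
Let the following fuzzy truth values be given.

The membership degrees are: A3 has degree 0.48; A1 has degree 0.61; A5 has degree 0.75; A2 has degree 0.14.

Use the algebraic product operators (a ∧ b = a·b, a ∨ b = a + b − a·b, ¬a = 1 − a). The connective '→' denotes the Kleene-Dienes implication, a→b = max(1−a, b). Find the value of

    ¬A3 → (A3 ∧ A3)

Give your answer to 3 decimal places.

¬A3 = 1 − 0.4800 = 0.5200
A3 ∧ A3 = a·b on (0.4800, 0.4800) = 0.2304
¬A3 → (A3 ∧ A3)  [Kleene-Dienes: max(1−a, b)] with a=0.5200, b=0.2304 → 0.4800

0.480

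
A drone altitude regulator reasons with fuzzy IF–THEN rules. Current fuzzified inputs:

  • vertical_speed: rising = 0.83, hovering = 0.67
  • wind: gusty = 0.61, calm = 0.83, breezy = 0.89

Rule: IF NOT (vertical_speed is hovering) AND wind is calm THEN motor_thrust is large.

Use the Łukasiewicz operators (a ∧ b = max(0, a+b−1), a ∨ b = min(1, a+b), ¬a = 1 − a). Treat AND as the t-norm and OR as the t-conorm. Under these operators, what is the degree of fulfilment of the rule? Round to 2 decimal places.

0.16

firing strength: ¬hovering=1−0.67=0.33, calm=0.83; AND[max(0, a+b−1)] → w = 0.16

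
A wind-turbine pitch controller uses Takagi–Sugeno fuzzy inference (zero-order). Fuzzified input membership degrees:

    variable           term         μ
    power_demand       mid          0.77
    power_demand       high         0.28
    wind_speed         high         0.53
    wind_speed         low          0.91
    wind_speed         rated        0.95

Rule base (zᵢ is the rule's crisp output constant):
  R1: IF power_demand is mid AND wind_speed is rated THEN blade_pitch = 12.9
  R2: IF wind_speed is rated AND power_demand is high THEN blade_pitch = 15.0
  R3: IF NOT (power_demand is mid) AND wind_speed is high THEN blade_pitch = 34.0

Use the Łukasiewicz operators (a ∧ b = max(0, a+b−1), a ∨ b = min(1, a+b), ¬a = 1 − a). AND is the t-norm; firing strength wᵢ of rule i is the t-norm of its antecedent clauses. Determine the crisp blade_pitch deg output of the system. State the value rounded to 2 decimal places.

R1 (z=12.9): mid=0.77, rated=0.95; AND[max(0, a+b−1)] → w = 0.72
R2 (z=15.0): rated=0.95, high=0.28; AND[max(0, a+b−1)] → w = 0.23
R3 (z=34.0): ¬mid=1−0.77=0.23, high=0.53; AND[max(0, a+b−1)] → w = 0.00
Weighted average = (0.72·12.9 + 0.23·15.0 + 0.00·34.0) / (0.72 + 0.23 + 0.00)
  = 12.7380 / 0.9500 = 13.41

13.41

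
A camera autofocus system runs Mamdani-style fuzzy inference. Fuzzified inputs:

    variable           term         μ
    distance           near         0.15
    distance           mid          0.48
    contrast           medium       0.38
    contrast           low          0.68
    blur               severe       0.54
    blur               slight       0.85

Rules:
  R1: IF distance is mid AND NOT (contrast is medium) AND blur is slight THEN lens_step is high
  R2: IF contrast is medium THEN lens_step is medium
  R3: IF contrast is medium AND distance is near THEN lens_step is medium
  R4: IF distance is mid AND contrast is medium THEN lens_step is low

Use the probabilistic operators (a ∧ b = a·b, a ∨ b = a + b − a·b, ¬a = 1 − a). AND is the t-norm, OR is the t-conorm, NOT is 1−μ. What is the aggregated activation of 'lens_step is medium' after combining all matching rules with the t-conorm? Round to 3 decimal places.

R1: mid=0.48, ¬medium=1−0.38=0.62, slight=0.85; AND[a·b] → w = 0.2530
R2: medium=0.38 → w = 0.3800
R3: medium=0.38, near=0.15; AND[a·b] → w = 0.0570
R4: mid=0.48, medium=0.38; AND[a·b] → w = 0.1824
Rules with consequent 'medium': {R2, R3} → strengths 0.3800, 0.0570
Aggregate via t-conorm [a + b − a·b]: 0.4153

0.415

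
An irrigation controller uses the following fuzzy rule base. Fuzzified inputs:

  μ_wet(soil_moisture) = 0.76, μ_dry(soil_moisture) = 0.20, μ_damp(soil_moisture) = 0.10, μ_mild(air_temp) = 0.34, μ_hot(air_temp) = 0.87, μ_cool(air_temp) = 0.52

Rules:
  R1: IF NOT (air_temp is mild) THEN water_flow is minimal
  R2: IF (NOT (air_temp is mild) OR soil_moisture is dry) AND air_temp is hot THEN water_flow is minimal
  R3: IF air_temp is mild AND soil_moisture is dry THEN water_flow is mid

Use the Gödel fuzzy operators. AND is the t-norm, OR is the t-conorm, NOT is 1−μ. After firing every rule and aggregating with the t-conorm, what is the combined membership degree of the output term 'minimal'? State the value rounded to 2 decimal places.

R1: ¬mild=1−0.34=0.66 → w = 0.66
R2: (¬mild=1−0.34=0.66 OR dry=0.20) = 0.66; AND[min(a, b)] with hot=0.87 → w = 0.66
R3: mild=0.34, dry=0.20; AND[min(a, b)] → w = 0.20
Rules with consequent 'minimal': {R1, R2} → strengths 0.66, 0.66
Aggregate via t-conorm [max(a, b)]: 0.66

0.66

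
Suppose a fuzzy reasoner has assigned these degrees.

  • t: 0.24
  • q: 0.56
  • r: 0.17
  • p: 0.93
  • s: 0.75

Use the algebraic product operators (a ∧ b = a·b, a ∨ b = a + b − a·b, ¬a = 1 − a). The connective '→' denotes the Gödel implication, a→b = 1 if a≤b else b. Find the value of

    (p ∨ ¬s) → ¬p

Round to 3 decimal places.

0.070

¬s = 1 − 0.7500 = 0.2500
p ∨ ¬s = a + b − a·b on (0.9300, 0.2500) = 0.9475
¬p = 1 − 0.9300 = 0.0700
(p ∨ ¬s) → ¬p  [Gödel: 1 if a≤b else b] with a=0.9475, b=0.0700 → 0.0700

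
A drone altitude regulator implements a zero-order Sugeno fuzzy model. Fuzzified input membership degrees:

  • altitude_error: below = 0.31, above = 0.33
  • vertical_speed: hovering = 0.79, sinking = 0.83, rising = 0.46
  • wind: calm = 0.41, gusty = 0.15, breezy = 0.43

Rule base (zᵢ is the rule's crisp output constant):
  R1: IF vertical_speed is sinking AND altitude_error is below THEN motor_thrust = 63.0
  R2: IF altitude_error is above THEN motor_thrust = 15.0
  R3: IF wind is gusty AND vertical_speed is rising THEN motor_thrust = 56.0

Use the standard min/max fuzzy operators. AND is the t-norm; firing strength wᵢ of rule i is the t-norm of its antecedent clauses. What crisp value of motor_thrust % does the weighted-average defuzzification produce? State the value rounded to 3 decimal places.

41.620

R1 (z=63.0): sinking=0.83, below=0.31; AND[min(a, b)] → w = 0.31
R2 (z=15.0): above=0.33 → w = 0.33
R3 (z=56.0): gusty=0.15, rising=0.46; AND[min(a, b)] → w = 0.15
Weighted average = (0.31·63.0 + 0.33·15.0 + 0.15·56.0) / (0.31 + 0.33 + 0.15)
  = 32.8800 / 0.7900 = 41.620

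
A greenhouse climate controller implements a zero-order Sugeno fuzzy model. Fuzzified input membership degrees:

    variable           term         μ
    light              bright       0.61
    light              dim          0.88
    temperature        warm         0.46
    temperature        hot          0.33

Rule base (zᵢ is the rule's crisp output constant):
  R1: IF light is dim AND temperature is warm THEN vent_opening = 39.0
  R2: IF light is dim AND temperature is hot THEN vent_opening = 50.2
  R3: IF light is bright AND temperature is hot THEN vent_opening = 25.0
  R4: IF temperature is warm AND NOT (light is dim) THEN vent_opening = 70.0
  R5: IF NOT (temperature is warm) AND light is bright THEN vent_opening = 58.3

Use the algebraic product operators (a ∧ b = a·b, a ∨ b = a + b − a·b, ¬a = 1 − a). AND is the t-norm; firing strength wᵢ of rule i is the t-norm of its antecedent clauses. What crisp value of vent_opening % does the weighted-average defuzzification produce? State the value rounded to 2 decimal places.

R1 (z=39.0): dim=0.88, warm=0.46; AND[a·b] → w = 0.4048
R2 (z=50.2): dim=0.88, hot=0.33; AND[a·b] → w = 0.2904
R3 (z=25.0): bright=0.61, hot=0.33; AND[a·b] → w = 0.2013
R4 (z=70.0): warm=0.46, ¬dim=1−0.88=0.12; AND[a·b] → w = 0.0552
R5 (z=58.3): ¬warm=1−0.46=0.54, bright=0.61; AND[a·b] → w = 0.3294
Weighted average = (0.4048·39.0 + 0.2904·50.2 + 0.2013·25.0 + 0.0552·70.0 + 0.3294·58.3) / (0.4048 + 0.2904 + 0.2013 + 0.0552 + 0.3294)
  = 58.4658 / 1.2811 = 45.64

45.64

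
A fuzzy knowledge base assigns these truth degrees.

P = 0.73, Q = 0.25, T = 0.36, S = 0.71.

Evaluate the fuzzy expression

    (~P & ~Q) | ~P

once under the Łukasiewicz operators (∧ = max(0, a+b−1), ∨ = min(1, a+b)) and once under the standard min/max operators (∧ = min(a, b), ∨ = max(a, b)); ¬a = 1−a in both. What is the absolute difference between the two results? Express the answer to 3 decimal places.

0.020

Under Łukasiewicz:
  ~P = 1 − 0.73 = 0.27
  ~Q = 1 − 0.25 = 0.75
  ~P & ~Q = max(0, a+b−1) on (0.27, 0.75) = 0.02
  ~P = 1 − 0.73 = 0.27
  (~P & ~Q) | ~P = min(1, a+b) on (0.02, 0.27) = 0.29
  → value = 0.2900
Under standard min/max:
  ~P = 1 − 0.73 = 0.27
  ~Q = 1 − 0.25 = 0.75
  ~P & ~Q = min(a, b) on (0.27, 0.75) = 0.27
  ~P = 1 − 0.73 = 0.27
  (~P & ~Q) | ~P = max(a, b) on (0.27, 0.27) = 0.27
  → value = 0.2700
|0.2900 − 0.2700| = 0.020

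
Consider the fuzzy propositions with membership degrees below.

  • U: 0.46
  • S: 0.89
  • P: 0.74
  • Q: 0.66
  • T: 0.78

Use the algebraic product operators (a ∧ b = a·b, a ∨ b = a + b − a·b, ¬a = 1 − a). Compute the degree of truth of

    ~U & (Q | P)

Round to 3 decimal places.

~U = 1 − 0.4600 = 0.5400
Q | P = a + b − a·b on (0.6600, 0.7400) = 0.9116
~U & (Q | P) = a·b on (0.5400, 0.9116) = 0.4923

0.492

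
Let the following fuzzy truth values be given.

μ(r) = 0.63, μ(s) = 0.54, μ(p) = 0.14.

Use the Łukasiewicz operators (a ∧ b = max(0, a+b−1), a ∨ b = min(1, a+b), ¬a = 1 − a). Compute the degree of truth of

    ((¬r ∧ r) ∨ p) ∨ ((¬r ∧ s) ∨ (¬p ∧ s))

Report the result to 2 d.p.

0.54

¬r = 1 − 0.63 = 0.37
¬r ∧ r = max(0, a+b−1) on (0.37, 0.63) = 0.00
(¬r ∧ r) ∨ p = min(1, a+b) on (0.00, 0.14) = 0.14
¬r = 1 − 0.63 = 0.37
¬r ∧ s = max(0, a+b−1) on (0.37, 0.54) = 0.00
¬p = 1 − 0.14 = 0.86
¬p ∧ s = max(0, a+b−1) on (0.86, 0.54) = 0.40
(¬r ∧ s) ∨ (¬p ∧ s) = min(1, a+b) on (0.00, 0.40) = 0.40
((¬r ∧ r) ∨ p) ∨ ((¬r ∧ s) ∨ (¬p ∧ s)) = min(1, a+b) on (0.14, 0.40) = 0.54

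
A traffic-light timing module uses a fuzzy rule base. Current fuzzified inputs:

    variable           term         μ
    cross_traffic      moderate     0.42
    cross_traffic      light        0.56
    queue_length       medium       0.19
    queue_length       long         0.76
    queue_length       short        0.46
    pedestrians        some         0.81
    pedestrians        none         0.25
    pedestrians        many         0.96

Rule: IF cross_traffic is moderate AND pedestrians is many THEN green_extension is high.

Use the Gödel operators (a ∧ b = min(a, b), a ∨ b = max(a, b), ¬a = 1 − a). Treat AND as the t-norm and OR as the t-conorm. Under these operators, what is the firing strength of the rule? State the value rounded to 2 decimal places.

0.42

firing strength: moderate=0.42, many=0.96; AND[min(a, b)] → w = 0.42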